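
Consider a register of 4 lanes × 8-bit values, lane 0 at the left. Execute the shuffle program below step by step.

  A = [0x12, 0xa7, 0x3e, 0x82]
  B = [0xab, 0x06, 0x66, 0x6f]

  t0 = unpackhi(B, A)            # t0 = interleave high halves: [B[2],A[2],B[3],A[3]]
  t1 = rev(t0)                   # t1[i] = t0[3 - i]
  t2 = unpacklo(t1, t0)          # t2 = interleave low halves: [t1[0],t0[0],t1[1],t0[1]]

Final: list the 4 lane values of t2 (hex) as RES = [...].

RES = [0x82, 0x66, 0x6f, 0x3e]

t0 = [0x66, 0x3e, 0x6f, 0x82]
t1 = [0x82, 0x6f, 0x3e, 0x66]
t2 = [0x82, 0x66, 0x6f, 0x3e]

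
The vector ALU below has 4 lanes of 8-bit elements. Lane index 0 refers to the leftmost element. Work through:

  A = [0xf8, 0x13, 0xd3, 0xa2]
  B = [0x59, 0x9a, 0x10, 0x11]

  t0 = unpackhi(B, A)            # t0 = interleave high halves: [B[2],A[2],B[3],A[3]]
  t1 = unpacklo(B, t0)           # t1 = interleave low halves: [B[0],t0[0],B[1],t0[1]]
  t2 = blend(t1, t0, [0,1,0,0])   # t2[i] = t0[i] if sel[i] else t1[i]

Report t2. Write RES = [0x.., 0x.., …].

t0 = [0x10, 0xd3, 0x11, 0xa2]
t1 = [0x59, 0x10, 0x9a, 0xd3]
t2 = [0x59, 0xd3, 0x9a, 0xd3]

RES = [0x59, 0xd3, 0x9a, 0xd3]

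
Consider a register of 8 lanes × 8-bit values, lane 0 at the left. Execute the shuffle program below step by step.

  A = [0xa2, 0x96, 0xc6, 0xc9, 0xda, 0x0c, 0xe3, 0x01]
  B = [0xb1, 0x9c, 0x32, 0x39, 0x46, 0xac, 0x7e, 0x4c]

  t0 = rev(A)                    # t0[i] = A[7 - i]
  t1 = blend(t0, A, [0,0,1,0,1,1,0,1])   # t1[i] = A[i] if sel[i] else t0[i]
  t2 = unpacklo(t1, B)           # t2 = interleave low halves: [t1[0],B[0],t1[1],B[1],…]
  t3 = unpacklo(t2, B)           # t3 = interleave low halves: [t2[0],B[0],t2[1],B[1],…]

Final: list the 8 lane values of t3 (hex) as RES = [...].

RES = [ 0x01  0xb1  0xb1  0x9c  0xe3  0x32  0x9c  0x39 ]

  t0: 01 e3 0c da c9 c6 96 a2
  t1: 01 e3 c6 da da 0c 96 01
  t2: 01 b1 e3 9c c6 32 da 39
  t3: 01 b1 b1 9c e3 32 9c 39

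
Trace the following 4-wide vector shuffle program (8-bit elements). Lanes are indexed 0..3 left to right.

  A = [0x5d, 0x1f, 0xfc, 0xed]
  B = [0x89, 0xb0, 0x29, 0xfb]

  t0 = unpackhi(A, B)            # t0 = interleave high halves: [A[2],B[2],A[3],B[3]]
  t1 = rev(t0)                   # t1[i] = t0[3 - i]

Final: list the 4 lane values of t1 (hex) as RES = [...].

t0 = [0xfc, 0x29, 0xed, 0xfb]
t1 = [0xfb, 0xed, 0x29, 0xfc]

RES = [ 0xfb  0xed  0x29  0xfc ]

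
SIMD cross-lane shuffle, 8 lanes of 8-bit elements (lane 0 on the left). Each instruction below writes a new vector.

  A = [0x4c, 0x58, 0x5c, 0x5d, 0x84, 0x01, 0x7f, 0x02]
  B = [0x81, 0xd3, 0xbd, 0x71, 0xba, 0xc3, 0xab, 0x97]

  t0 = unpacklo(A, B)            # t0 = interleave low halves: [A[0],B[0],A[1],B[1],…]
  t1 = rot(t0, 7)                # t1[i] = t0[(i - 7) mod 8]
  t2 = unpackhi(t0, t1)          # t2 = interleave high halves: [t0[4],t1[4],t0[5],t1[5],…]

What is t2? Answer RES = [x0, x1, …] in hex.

  t0: 4c 81 58 d3 5c bd 5d 71
  t1: 81 58 d3 5c bd 5d 71 4c
  t2: 5c bd bd 5d 5d 71 71 4c

RES = [0x5c, 0xbd, 0xbd, 0x5d, 0x5d, 0x71, 0x71, 0x4c]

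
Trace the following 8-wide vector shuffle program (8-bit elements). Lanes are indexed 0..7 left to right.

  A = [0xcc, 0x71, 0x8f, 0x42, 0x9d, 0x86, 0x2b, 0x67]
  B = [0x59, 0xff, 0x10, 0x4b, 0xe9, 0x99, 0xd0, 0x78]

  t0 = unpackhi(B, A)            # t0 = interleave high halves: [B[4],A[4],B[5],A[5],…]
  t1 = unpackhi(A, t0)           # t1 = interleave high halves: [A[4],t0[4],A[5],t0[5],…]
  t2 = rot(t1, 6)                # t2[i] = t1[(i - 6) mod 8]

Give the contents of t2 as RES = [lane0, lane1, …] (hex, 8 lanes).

RES = [ 0x86  0x2b  0x2b  0x78  0x67  0x67  0x9d  0xd0 ]

→ t0 |e9|9d|99|86|d0|2b|78|67|
→ t1 |9d|d0|86|2b|2b|78|67|67|
→ t2 |86|2b|2b|78|67|67|9d|d0|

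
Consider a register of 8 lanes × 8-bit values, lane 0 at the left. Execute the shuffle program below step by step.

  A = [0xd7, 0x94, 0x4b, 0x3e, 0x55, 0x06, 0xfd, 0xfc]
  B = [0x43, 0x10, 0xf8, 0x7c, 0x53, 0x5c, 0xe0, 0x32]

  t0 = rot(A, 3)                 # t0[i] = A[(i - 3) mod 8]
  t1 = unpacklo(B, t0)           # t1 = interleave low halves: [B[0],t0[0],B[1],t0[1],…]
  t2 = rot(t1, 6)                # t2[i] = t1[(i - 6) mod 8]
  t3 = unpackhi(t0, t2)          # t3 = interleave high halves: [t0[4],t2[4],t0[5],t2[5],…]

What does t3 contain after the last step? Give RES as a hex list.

RES = [ 0x94  0x7c  0x4b  0xd7  0x3e  0x43  0x55  0x06 ]

→ t0 |06|fd|fc|d7|94|4b|3e|55|
→ t1 |43|06|10|fd|f8|fc|7c|d7|
→ t2 |10|fd|f8|fc|7c|d7|43|06|
→ t3 |94|7c|4b|d7|3e|43|55|06|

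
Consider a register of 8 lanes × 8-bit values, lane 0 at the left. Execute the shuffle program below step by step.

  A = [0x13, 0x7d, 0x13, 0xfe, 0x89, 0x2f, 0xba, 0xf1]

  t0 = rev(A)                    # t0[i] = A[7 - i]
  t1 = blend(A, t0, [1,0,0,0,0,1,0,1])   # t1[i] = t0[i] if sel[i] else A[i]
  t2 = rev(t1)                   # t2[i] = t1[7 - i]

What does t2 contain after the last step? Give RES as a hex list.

RES = [ 0x13  0xba  0x13  0x89  0xfe  0x13  0x7d  0xf1 ]

  t0: f1 ba 2f 89 fe 13 7d 13
  t1: f1 7d 13 fe 89 13 ba 13
  t2: 13 ba 13 89 fe 13 7d f1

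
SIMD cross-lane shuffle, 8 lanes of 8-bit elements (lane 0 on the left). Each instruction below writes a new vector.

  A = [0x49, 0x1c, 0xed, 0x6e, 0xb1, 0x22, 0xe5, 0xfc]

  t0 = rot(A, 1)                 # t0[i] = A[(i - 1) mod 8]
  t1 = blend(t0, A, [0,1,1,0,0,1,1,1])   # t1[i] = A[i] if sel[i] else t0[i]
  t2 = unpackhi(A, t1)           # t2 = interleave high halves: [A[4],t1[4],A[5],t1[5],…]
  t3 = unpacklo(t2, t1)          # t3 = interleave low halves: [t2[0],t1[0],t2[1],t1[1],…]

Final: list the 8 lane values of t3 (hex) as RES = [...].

→ t0 |fc|49|1c|ed|6e|b1|22|e5|
→ t1 |fc|1c|ed|ed|6e|22|e5|fc|
→ t2 |b1|6e|22|22|e5|e5|fc|fc|
→ t3 |b1|fc|6e|1c|22|ed|22|ed|

RES = [0xb1, 0xfc, 0x6e, 0x1c, 0x22, 0xed, 0x22, 0xed]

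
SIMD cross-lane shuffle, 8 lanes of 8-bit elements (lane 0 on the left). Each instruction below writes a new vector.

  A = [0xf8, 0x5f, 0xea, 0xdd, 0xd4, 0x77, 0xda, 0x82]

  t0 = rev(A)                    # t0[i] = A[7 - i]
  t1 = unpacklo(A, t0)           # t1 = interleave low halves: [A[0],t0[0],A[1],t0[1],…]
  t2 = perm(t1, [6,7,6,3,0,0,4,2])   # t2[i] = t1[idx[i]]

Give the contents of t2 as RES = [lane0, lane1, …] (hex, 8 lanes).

t0 = [0x82, 0xda, 0x77, 0xd4, 0xdd, 0xea, 0x5f, 0xf8]
t1 = [0xf8, 0x82, 0x5f, 0xda, 0xea, 0x77, 0xdd, 0xd4]
t2 = [0xdd, 0xd4, 0xdd, 0xda, 0xf8, 0xf8, 0xea, 0x5f]

RES = [ 0xdd  0xd4  0xdd  0xda  0xf8  0xf8  0xea  0x5f ]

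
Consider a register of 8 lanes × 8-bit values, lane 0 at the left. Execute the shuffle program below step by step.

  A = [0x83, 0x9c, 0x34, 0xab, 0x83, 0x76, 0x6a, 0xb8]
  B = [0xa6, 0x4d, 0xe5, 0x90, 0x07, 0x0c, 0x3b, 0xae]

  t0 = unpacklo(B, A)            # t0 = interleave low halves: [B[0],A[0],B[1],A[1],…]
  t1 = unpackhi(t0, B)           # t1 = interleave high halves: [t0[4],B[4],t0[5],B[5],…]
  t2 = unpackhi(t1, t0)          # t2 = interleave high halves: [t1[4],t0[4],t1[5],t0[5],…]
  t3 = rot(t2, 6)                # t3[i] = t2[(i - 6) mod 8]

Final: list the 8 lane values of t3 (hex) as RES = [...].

RES = [ 0x3b  0x34  0xab  0x90  0xae  0xab  0x90  0xe5 ]

  t0: a6 83 4d 9c e5 34 90 ab
  t1: e5 07 34 0c 90 3b ab ae
  t2: 90 e5 3b 34 ab 90 ae ab
  t3: 3b 34 ab 90 ae ab 90 e5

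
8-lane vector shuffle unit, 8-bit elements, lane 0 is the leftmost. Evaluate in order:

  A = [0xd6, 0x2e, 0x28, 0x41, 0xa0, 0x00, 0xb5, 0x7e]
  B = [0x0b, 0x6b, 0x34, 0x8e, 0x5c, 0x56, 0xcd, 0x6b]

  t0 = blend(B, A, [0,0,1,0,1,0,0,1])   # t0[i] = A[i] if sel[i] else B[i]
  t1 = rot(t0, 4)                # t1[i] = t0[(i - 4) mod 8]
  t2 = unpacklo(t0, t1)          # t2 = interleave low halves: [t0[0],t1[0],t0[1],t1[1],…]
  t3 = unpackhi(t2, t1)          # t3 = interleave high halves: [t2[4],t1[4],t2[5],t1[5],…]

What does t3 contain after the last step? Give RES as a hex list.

RES = [ 0x28  0x0b  0xcd  0x6b  0x8e  0x28  0x7e  0x8e ]

t0 = [0x0b, 0x6b, 0x28, 0x8e, 0xa0, 0x56, 0xcd, 0x7e]
t1 = [0xa0, 0x56, 0xcd, 0x7e, 0x0b, 0x6b, 0x28, 0x8e]
t2 = [0x0b, 0xa0, 0x6b, 0x56, 0x28, 0xcd, 0x8e, 0x7e]
t3 = [0x28, 0x0b, 0xcd, 0x6b, 0x8e, 0x28, 0x7e, 0x8e]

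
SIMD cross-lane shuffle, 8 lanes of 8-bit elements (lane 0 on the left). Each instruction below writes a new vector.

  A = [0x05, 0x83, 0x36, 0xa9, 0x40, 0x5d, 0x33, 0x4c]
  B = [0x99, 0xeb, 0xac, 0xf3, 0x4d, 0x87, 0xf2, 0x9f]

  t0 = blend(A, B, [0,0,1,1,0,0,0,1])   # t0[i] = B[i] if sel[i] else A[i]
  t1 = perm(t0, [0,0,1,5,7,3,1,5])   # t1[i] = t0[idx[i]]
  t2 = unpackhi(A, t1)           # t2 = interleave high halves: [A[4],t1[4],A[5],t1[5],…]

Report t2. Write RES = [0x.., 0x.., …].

RES = [ 0x40  0x9f  0x5d  0xf3  0x33  0x83  0x4c  0x5d ]

t0 = [0x05, 0x83, 0xac, 0xf3, 0x40, 0x5d, 0x33, 0x9f]
t1 = [0x05, 0x05, 0x83, 0x5d, 0x9f, 0xf3, 0x83, 0x5d]
t2 = [0x40, 0x9f, 0x5d, 0xf3, 0x33, 0x83, 0x4c, 0x5d]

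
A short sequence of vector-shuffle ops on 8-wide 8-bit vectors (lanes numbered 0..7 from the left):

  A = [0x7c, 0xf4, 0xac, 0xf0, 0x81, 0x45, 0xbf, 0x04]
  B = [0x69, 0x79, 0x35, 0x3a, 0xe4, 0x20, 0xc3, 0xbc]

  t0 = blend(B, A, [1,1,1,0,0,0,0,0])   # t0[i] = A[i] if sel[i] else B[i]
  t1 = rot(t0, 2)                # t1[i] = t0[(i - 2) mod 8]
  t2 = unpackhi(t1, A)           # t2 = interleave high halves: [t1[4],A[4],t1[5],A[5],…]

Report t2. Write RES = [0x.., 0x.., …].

t0 = [0x7c, 0xf4, 0xac, 0x3a, 0xe4, 0x20, 0xc3, 0xbc]
t1 = [0xc3, 0xbc, 0x7c, 0xf4, 0xac, 0x3a, 0xe4, 0x20]
t2 = [0xac, 0x81, 0x3a, 0x45, 0xe4, 0xbf, 0x20, 0x04]

RES = [ 0xac  0x81  0x3a  0x45  0xe4  0xbf  0x20  0x04 ]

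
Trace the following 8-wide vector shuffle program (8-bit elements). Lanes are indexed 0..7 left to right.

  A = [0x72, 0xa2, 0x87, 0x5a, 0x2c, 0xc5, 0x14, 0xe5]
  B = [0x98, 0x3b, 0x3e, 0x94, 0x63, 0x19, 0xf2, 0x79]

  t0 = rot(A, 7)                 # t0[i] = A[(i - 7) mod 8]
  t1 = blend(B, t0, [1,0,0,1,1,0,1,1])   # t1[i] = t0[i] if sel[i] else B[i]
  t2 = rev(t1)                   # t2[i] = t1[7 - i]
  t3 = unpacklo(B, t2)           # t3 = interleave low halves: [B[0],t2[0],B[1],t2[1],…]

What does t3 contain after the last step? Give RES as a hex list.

→ t0 |a2|87|5a|2c|c5|14|e5|72|
→ t1 |a2|3b|3e|2c|c5|19|e5|72|
→ t2 |72|e5|19|c5|2c|3e|3b|a2|
→ t3 |98|72|3b|e5|3e|19|94|c5|

RES = [0x98, 0x72, 0x3b, 0xe5, 0x3e, 0x19, 0x94, 0xc5]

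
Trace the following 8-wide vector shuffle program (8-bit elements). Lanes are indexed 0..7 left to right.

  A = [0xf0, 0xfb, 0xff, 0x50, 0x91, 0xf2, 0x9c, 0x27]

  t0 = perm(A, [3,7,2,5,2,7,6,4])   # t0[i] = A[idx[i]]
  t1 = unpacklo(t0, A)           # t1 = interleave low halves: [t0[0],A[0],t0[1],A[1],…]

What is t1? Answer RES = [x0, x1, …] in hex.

t0 = [0x50, 0x27, 0xff, 0xf2, 0xff, 0x27, 0x9c, 0x91]
t1 = [0x50, 0xf0, 0x27, 0xfb, 0xff, 0xff, 0xf2, 0x50]

RES = [ 0x50  0xf0  0x27  0xfb  0xff  0xff  0xf2  0x50 ]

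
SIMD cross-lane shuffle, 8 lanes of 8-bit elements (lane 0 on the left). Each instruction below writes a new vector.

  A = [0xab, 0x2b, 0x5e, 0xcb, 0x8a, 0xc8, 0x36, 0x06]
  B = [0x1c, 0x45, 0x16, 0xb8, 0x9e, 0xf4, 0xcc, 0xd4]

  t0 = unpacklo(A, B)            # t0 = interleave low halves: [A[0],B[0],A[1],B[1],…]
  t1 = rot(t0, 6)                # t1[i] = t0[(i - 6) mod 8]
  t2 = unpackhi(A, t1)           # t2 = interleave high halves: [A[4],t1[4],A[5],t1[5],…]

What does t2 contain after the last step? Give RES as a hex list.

→ t0 |ab|1c|2b|45|5e|16|cb|b8|
→ t1 |2b|45|5e|16|cb|b8|ab|1c|
→ t2 |8a|cb|c8|b8|36|ab|06|1c|

RES = [0x8a, 0xcb, 0xc8, 0xb8, 0x36, 0xab, 0x06, 0x1c]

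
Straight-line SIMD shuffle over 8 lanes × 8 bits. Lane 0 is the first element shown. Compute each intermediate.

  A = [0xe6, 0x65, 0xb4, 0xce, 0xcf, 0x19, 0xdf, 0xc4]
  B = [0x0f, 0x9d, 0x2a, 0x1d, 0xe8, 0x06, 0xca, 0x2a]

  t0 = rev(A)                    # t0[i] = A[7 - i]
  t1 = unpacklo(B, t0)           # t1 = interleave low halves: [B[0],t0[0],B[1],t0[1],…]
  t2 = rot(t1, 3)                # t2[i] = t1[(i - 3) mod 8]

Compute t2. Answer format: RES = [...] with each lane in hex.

RES = [ 0x19  0x1d  0xcf  0x0f  0xc4  0x9d  0xdf  0x2a ]

t0 = [0xc4, 0xdf, 0x19, 0xcf, 0xce, 0xb4, 0x65, 0xe6]
t1 = [0x0f, 0xc4, 0x9d, 0xdf, 0x2a, 0x19, 0x1d, 0xcf]
t2 = [0x19, 0x1d, 0xcf, 0x0f, 0xc4, 0x9d, 0xdf, 0x2a]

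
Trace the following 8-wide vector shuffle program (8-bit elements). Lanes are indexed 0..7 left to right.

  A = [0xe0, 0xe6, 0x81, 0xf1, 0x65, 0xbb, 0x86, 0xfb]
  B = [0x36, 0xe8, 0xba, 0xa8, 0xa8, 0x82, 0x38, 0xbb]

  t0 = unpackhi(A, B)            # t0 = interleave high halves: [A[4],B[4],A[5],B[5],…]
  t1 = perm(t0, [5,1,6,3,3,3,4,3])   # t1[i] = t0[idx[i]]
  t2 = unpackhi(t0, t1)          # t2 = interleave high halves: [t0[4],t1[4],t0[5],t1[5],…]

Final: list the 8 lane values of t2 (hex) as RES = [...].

→ t0 |65|a8|bb|82|86|38|fb|bb|
→ t1 |38|a8|fb|82|82|82|86|82|
→ t2 |86|82|38|82|fb|86|bb|82|

RES = [ 0x86  0x82  0x38  0x82  0xfb  0x86  0xbb  0x82 ]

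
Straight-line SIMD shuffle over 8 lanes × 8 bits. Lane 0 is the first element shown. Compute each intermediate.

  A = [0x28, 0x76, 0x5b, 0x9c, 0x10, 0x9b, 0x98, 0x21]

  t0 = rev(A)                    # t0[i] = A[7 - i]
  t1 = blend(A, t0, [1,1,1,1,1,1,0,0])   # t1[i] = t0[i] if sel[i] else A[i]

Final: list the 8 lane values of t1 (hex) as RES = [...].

→ t0 |21|98|9b|10|9c|5b|76|28|
→ t1 |21|98|9b|10|9c|5b|98|21|

RES = [ 0x21  0x98  0x9b  0x10  0x9c  0x5b  0x98  0x21 ]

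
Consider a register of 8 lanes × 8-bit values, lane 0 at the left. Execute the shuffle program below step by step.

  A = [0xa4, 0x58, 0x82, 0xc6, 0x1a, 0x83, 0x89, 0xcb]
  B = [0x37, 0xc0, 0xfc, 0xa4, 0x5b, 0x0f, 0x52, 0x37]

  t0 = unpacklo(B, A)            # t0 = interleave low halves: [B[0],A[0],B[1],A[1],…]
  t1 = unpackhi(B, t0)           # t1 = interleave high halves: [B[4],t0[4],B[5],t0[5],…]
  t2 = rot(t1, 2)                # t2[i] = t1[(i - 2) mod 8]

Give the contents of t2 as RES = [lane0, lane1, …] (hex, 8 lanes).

RES = [ 0x37  0xc6  0x5b  0xfc  0x0f  0x82  0x52  0xa4 ]

t0 = [0x37, 0xa4, 0xc0, 0x58, 0xfc, 0x82, 0xa4, 0xc6]
t1 = [0x5b, 0xfc, 0x0f, 0x82, 0x52, 0xa4, 0x37, 0xc6]
t2 = [0x37, 0xc6, 0x5b, 0xfc, 0x0f, 0x82, 0x52, 0xa4]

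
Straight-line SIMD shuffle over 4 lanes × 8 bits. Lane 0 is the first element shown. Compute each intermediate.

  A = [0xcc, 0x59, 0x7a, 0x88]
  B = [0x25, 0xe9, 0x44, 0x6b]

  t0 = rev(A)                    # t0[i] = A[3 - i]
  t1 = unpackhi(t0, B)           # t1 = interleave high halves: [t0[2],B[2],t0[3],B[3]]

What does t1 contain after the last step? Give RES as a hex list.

RES = [0x59, 0x44, 0xcc, 0x6b]

  t0: 88 7a 59 cc
  t1: 59 44 cc 6b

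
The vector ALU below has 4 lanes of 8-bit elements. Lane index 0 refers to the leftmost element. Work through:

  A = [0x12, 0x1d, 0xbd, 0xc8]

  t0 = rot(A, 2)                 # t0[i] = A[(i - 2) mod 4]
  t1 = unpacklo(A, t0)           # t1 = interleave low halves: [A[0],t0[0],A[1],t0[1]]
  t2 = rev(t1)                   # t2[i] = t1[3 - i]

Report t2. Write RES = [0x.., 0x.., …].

RES = [ 0xc8  0x1d  0xbd  0x12 ]

→ t0 |bd|c8|12|1d|
→ t1 |12|bd|1d|c8|
→ t2 |c8|1d|bd|12|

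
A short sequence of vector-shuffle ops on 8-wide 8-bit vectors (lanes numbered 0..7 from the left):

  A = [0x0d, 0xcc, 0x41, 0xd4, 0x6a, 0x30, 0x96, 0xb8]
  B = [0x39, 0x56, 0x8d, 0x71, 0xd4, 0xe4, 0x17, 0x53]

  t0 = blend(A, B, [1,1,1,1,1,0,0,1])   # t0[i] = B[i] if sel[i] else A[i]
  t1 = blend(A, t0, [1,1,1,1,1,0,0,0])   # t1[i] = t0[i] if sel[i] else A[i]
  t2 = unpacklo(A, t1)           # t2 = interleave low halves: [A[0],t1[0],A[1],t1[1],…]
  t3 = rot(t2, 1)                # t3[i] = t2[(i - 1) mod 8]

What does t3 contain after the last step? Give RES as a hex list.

RES = [0x71, 0x0d, 0x39, 0xcc, 0x56, 0x41, 0x8d, 0xd4]

→ t0 |39|56|8d|71|d4|30|96|53|
→ t1 |39|56|8d|71|d4|30|96|b8|
→ t2 |0d|39|cc|56|41|8d|d4|71|
→ t3 |71|0d|39|cc|56|41|8d|d4|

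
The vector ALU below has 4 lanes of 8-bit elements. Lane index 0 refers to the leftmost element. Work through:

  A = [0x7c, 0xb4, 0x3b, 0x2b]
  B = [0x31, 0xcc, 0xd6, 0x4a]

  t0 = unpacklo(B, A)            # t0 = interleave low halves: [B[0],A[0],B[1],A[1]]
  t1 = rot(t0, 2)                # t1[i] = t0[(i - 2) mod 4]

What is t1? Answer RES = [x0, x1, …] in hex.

→ t0 |31|7c|cc|b4|
→ t1 |cc|b4|31|7c|

RES = [ 0xcc  0xb4  0x31  0x7c ]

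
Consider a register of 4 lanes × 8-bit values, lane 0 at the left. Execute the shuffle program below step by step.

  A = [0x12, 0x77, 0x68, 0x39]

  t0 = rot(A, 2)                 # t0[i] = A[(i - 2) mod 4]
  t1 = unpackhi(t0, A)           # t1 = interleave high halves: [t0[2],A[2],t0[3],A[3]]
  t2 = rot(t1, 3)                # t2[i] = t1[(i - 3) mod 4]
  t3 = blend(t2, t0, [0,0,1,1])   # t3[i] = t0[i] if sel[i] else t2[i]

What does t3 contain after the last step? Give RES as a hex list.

RES = [ 0x68  0x77  0x12  0x77 ]

t0 = [0x68, 0x39, 0x12, 0x77]
t1 = [0x12, 0x68, 0x77, 0x39]
t2 = [0x68, 0x77, 0x39, 0x12]
t3 = [0x68, 0x77, 0x12, 0x77]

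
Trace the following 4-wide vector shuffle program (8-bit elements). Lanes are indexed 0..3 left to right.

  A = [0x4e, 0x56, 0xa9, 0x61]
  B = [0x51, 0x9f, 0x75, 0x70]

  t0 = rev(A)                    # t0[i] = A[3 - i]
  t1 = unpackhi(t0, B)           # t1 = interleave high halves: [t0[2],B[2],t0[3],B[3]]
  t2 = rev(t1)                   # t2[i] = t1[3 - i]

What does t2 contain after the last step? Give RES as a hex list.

RES = [ 0x70  0x4e  0x75  0x56 ]

→ t0 |61|a9|56|4e|
→ t1 |56|75|4e|70|
→ t2 |70|4e|75|56|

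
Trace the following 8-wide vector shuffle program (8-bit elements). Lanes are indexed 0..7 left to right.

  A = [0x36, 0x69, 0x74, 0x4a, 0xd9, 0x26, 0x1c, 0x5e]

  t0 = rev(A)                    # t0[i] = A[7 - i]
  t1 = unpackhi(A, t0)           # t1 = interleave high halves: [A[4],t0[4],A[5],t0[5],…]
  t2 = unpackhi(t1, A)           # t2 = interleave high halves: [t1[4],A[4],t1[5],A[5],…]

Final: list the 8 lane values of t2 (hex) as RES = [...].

→ t0 |5e|1c|26|d9|4a|74|69|36|
→ t1 |d9|4a|26|74|1c|69|5e|36|
→ t2 |1c|d9|69|26|5e|1c|36|5e|

RES = [ 0x1c  0xd9  0x69  0x26  0x5e  0x1c  0x36  0x5e ]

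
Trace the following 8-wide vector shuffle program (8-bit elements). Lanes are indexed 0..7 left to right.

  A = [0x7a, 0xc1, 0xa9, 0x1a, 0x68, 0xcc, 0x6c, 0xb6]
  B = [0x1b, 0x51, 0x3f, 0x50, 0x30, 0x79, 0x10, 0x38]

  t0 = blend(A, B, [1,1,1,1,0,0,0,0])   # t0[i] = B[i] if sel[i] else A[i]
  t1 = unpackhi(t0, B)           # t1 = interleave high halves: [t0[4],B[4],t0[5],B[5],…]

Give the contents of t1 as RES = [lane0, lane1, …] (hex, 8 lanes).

RES = [ 0x68  0x30  0xcc  0x79  0x6c  0x10  0xb6  0x38 ]

  t0: 1b 51 3f 50 68 cc 6c b6
  t1: 68 30 cc 79 6c 10 b6 38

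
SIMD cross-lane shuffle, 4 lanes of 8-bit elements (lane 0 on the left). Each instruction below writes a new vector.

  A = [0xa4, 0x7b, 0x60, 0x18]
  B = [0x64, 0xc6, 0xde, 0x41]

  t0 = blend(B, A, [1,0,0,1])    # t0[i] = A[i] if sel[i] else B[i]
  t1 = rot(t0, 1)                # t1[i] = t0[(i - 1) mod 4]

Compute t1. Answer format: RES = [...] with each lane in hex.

RES = [0x18, 0xa4, 0xc6, 0xde]

t0 = [0xa4, 0xc6, 0xde, 0x18]
t1 = [0x18, 0xa4, 0xc6, 0xde]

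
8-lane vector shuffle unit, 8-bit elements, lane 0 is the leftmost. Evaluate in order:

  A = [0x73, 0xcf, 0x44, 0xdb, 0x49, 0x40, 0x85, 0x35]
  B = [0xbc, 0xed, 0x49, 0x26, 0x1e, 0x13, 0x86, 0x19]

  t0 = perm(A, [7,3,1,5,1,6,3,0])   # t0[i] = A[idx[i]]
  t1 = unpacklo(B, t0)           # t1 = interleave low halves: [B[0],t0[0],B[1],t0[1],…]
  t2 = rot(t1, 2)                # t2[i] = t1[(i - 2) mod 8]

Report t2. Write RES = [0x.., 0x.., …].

→ t0 |35|db|cf|40|cf|85|db|73|
→ t1 |bc|35|ed|db|49|cf|26|40|
→ t2 |26|40|bc|35|ed|db|49|cf|

RES = [ 0x26  0x40  0xbc  0x35  0xed  0xdb  0x49  0xcf ]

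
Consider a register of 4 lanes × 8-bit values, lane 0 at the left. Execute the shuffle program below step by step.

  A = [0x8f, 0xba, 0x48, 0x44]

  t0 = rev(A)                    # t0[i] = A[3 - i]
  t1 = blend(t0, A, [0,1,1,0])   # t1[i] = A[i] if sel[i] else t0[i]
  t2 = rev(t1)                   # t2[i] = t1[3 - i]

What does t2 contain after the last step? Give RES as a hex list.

→ t0 |44|48|ba|8f|
→ t1 |44|ba|48|8f|
→ t2 |8f|48|ba|44|

RES = [0x8f, 0x48, 0xba, 0x44]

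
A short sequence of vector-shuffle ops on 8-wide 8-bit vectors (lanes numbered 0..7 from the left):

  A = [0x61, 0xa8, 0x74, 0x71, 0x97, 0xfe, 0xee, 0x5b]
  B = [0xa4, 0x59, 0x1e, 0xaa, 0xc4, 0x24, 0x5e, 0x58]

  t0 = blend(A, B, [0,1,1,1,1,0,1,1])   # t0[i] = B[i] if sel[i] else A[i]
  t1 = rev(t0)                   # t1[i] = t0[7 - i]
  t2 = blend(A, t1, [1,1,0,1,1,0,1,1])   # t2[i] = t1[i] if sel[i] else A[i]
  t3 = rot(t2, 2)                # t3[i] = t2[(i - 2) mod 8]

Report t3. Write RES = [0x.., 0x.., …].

t0 = [0x61, 0x59, 0x1e, 0xaa, 0xc4, 0xfe, 0x5e, 0x58]
t1 = [0x58, 0x5e, 0xfe, 0xc4, 0xaa, 0x1e, 0x59, 0x61]
t2 = [0x58, 0x5e, 0x74, 0xc4, 0xaa, 0xfe, 0x59, 0x61]
t3 = [0x59, 0x61, 0x58, 0x5e, 0x74, 0xc4, 0xaa, 0xfe]

RES = [ 0x59  0x61  0x58  0x5e  0x74  0xc4  0xaa  0xfe ]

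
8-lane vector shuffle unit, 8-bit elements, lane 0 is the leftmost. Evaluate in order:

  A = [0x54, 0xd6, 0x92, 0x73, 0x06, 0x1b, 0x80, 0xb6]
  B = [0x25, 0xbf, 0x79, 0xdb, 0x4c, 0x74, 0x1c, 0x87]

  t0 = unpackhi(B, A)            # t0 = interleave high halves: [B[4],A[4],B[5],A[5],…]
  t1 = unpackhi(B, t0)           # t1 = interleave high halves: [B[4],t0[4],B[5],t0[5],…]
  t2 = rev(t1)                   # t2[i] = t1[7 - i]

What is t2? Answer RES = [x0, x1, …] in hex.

  t0: 4c 06 74 1b 1c 80 87 b6
  t1: 4c 1c 74 80 1c 87 87 b6
  t2: b6 87 87 1c 80 74 1c 4c

RES = [0xb6, 0x87, 0x87, 0x1c, 0x80, 0x74, 0x1c, 0x4c]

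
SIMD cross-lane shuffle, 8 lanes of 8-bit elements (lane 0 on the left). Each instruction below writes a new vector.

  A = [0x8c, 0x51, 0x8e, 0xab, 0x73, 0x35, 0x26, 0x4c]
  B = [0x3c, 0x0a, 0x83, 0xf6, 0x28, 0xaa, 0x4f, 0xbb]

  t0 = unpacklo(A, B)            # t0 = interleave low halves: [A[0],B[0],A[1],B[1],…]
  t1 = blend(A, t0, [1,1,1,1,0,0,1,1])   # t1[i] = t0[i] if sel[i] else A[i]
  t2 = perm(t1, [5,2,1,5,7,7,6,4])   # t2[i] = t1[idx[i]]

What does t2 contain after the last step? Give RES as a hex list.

t0 = [0x8c, 0x3c, 0x51, 0x0a, 0x8e, 0x83, 0xab, 0xf6]
t1 = [0x8c, 0x3c, 0x51, 0x0a, 0x73, 0x35, 0xab, 0xf6]
t2 = [0x35, 0x51, 0x3c, 0x35, 0xf6, 0xf6, 0xab, 0x73]

RES = [0x35, 0x51, 0x3c, 0x35, 0xf6, 0xf6, 0xab, 0x73]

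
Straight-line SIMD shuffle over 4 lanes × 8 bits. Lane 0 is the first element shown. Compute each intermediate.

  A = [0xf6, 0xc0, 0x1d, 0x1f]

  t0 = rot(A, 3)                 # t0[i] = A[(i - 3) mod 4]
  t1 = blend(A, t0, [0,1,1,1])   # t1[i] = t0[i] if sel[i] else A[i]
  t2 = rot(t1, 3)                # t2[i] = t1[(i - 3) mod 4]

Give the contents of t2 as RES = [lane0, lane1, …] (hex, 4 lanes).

RES = [0x1d, 0x1f, 0xf6, 0xf6]

t0 = [0xc0, 0x1d, 0x1f, 0xf6]
t1 = [0xf6, 0x1d, 0x1f, 0xf6]
t2 = [0x1d, 0x1f, 0xf6, 0xf6]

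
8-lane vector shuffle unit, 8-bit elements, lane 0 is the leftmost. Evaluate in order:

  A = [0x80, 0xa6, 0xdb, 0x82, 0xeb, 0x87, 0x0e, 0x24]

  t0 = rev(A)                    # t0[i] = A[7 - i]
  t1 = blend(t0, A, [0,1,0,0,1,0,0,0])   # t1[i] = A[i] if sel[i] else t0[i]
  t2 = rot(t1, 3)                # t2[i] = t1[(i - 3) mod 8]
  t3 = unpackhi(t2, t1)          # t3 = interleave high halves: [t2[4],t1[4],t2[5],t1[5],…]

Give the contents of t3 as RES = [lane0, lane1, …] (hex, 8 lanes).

t0 = [0x24, 0x0e, 0x87, 0xeb, 0x82, 0xdb, 0xa6, 0x80]
t1 = [0x24, 0xa6, 0x87, 0xeb, 0xeb, 0xdb, 0xa6, 0x80]
t2 = [0xdb, 0xa6, 0x80, 0x24, 0xa6, 0x87, 0xeb, 0xeb]
t3 = [0xa6, 0xeb, 0x87, 0xdb, 0xeb, 0xa6, 0xeb, 0x80]

RES = [0xa6, 0xeb, 0x87, 0xdb, 0xeb, 0xa6, 0xeb, 0x80]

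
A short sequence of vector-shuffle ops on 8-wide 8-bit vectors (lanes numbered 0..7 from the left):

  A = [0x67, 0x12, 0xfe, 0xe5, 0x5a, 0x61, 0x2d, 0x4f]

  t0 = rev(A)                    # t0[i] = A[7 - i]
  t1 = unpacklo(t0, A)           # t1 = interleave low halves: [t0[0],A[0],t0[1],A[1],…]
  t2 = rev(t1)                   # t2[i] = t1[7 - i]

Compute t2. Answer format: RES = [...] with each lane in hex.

RES = [ 0xe5  0x5a  0xfe  0x61  0x12  0x2d  0x67  0x4f ]

  t0: 4f 2d 61 5a e5 fe 12 67
  t1: 4f 67 2d 12 61 fe 5a e5
  t2: e5 5a fe 61 12 2d 67 4f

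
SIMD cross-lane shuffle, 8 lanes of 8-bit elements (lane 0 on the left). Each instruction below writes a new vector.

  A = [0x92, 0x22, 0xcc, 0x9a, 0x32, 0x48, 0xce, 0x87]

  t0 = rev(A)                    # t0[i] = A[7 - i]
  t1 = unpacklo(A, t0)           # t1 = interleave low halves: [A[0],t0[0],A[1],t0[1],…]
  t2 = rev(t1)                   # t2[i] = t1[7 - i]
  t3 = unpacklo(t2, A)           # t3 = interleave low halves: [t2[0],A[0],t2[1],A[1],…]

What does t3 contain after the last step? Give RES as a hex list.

t0 = [0x87, 0xce, 0x48, 0x32, 0x9a, 0xcc, 0x22, 0x92]
t1 = [0x92, 0x87, 0x22, 0xce, 0xcc, 0x48, 0x9a, 0x32]
t2 = [0x32, 0x9a, 0x48, 0xcc, 0xce, 0x22, 0x87, 0x92]
t3 = [0x32, 0x92, 0x9a, 0x22, 0x48, 0xcc, 0xcc, 0x9a]

RES = [ 0x32  0x92  0x9a  0x22  0x48  0xcc  0xcc  0x9a ]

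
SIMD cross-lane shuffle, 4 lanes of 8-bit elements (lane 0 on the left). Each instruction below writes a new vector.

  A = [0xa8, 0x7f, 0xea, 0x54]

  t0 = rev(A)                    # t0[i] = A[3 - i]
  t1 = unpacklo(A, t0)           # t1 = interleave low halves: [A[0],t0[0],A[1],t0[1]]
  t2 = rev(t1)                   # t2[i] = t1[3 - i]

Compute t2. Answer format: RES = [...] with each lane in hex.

→ t0 |54|ea|7f|a8|
→ t1 |a8|54|7f|ea|
→ t2 |ea|7f|54|a8|

RES = [0xea, 0x7f, 0x54, 0xa8]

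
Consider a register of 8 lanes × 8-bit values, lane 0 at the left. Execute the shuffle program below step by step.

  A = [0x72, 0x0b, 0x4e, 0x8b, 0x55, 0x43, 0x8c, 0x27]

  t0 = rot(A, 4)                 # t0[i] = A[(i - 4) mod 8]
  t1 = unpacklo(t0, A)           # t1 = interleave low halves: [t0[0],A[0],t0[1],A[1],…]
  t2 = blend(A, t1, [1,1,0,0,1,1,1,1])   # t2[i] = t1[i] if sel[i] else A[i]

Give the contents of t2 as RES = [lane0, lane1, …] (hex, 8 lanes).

→ t0 |55|43|8c|27|72|0b|4e|8b|
→ t1 |55|72|43|0b|8c|4e|27|8b|
→ t2 |55|72|4e|8b|8c|4e|27|8b|

RES = [0x55, 0x72, 0x4e, 0x8b, 0x8c, 0x4e, 0x27, 0x8b]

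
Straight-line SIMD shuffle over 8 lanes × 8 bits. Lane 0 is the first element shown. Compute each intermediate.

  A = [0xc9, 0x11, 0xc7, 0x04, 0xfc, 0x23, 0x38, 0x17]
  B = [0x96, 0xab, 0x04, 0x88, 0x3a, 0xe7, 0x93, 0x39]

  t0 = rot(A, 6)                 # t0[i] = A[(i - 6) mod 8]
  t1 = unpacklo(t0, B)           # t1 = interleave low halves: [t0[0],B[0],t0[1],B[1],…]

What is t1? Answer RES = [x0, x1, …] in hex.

  t0: c7 04 fc 23 38 17 c9 11
  t1: c7 96 04 ab fc 04 23 88

RES = [0xc7, 0x96, 0x04, 0xab, 0xfc, 0x04, 0x23, 0x88]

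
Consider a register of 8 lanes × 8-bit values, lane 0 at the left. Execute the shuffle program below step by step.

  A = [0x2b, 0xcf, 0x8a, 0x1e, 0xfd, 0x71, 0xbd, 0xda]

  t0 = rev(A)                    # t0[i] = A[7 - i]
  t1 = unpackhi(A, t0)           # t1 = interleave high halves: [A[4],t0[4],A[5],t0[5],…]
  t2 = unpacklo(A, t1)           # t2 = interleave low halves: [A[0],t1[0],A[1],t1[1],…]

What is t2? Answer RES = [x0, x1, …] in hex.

RES = [0x2b, 0xfd, 0xcf, 0x1e, 0x8a, 0x71, 0x1e, 0x8a]

  t0: da bd 71 fd 1e 8a cf 2b
  t1: fd 1e 71 8a bd cf da 2b
  t2: 2b fd cf 1e 8a 71 1e 8a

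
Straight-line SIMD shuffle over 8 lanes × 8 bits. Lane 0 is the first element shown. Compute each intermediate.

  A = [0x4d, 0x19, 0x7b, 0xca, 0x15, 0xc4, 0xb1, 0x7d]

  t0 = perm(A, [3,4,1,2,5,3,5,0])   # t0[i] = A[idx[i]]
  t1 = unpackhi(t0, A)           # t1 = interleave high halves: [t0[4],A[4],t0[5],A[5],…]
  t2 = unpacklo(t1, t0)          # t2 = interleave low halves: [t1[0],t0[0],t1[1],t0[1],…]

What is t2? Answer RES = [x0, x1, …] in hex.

→ t0 |ca|15|19|7b|c4|ca|c4|4d|
→ t1 |c4|15|ca|c4|c4|b1|4d|7d|
→ t2 |c4|ca|15|15|ca|19|c4|7b|

RES = [ 0xc4  0xca  0x15  0x15  0xca  0x19  0xc4  0x7b ]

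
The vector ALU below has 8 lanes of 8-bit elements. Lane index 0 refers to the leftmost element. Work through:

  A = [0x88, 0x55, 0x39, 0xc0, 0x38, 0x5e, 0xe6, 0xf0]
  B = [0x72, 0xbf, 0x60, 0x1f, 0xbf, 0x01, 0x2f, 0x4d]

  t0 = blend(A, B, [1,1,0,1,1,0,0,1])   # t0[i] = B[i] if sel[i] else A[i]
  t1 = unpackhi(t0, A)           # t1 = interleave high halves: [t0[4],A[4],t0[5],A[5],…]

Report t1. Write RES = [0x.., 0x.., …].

→ t0 |72|bf|39|1f|bf|5e|e6|4d|
→ t1 |bf|38|5e|5e|e6|e6|4d|f0|

RES = [ 0xbf  0x38  0x5e  0x5e  0xe6  0xe6  0x4d  0xf0 ]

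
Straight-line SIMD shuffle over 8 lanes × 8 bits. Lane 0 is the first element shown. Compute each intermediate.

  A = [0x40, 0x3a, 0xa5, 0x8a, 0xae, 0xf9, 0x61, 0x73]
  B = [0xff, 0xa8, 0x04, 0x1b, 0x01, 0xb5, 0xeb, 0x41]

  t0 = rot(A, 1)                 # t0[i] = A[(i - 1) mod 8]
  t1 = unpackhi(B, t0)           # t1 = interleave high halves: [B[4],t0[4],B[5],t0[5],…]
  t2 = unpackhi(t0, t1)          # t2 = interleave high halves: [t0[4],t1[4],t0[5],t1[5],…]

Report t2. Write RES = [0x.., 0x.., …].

  t0: 73 40 3a a5 8a ae f9 61
  t1: 01 8a b5 ae eb f9 41 61
  t2: 8a eb ae f9 f9 41 61 61

RES = [ 0x8a  0xeb  0xae  0xf9  0xf9  0x41  0x61  0x61 ]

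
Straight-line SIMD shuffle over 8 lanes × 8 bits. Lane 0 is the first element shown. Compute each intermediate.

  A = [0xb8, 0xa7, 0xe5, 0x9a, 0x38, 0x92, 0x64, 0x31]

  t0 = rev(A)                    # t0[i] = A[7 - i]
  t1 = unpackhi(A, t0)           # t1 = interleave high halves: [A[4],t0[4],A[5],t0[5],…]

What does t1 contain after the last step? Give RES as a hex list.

RES = [0x38, 0x9a, 0x92, 0xe5, 0x64, 0xa7, 0x31, 0xb8]

→ t0 |31|64|92|38|9a|e5|a7|b8|
→ t1 |38|9a|92|e5|64|a7|31|b8|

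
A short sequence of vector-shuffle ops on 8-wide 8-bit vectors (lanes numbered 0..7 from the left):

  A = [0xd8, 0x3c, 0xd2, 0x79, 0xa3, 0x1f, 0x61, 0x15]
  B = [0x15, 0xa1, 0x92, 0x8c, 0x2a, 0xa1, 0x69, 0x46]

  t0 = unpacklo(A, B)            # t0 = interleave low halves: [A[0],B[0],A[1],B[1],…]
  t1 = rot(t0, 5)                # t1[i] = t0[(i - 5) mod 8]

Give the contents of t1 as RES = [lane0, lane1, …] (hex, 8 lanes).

RES = [0xa1, 0xd2, 0x92, 0x79, 0x8c, 0xd8, 0x15, 0x3c]

t0 = [0xd8, 0x15, 0x3c, 0xa1, 0xd2, 0x92, 0x79, 0x8c]
t1 = [0xa1, 0xd2, 0x92, 0x79, 0x8c, 0xd8, 0x15, 0x3c]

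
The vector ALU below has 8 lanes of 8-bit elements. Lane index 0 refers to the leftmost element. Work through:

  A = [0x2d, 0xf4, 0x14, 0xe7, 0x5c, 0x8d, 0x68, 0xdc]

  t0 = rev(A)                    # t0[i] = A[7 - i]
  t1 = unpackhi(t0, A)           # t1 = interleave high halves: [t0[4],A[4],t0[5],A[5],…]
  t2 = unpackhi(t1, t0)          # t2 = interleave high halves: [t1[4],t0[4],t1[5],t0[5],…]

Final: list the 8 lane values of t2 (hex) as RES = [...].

RES = [0xf4, 0xe7, 0x68, 0x14, 0x2d, 0xf4, 0xdc, 0x2d]

  t0: dc 68 8d 5c e7 14 f4 2d
  t1: e7 5c 14 8d f4 68 2d dc
  t2: f4 e7 68 14 2d f4 dc 2d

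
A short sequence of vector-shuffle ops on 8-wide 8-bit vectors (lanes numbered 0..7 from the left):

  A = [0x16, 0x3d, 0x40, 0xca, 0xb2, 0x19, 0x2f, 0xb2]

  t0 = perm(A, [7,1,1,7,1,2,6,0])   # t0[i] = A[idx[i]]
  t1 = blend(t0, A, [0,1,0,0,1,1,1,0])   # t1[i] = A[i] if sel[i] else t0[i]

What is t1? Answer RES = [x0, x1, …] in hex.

  t0: b2 3d 3d b2 3d 40 2f 16
  t1: b2 3d 3d b2 b2 19 2f 16

RES = [ 0xb2  0x3d  0x3d  0xb2  0xb2  0x19  0x2f  0x16 ]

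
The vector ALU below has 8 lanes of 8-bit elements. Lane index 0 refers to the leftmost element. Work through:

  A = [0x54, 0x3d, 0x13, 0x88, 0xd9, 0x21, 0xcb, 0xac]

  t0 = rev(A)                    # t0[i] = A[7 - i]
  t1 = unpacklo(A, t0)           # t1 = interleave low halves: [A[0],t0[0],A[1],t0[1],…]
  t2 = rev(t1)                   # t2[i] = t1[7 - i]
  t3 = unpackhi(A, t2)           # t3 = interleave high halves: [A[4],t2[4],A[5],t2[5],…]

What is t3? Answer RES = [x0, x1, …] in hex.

→ t0 |ac|cb|21|d9|88|13|3d|54|
→ t1 |54|ac|3d|cb|13|21|88|d9|
→ t2 |d9|88|21|13|cb|3d|ac|54|
→ t3 |d9|cb|21|3d|cb|ac|ac|54|

RES = [0xd9, 0xcb, 0x21, 0x3d, 0xcb, 0xac, 0xac, 0x54]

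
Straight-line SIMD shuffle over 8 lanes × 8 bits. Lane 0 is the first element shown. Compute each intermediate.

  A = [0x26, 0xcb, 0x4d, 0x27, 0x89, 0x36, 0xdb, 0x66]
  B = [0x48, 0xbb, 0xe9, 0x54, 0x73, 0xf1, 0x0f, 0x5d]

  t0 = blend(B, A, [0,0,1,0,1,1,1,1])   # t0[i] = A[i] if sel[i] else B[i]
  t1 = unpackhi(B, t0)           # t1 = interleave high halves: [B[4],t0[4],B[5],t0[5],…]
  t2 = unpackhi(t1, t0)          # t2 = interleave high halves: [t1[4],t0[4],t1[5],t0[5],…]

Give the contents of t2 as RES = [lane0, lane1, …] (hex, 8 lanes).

→ t0 |48|bb|4d|54|89|36|db|66|
→ t1 |73|89|f1|36|0f|db|5d|66|
→ t2 |0f|89|db|36|5d|db|66|66|

RES = [0x0f, 0x89, 0xdb, 0x36, 0x5d, 0xdb, 0x66, 0x66]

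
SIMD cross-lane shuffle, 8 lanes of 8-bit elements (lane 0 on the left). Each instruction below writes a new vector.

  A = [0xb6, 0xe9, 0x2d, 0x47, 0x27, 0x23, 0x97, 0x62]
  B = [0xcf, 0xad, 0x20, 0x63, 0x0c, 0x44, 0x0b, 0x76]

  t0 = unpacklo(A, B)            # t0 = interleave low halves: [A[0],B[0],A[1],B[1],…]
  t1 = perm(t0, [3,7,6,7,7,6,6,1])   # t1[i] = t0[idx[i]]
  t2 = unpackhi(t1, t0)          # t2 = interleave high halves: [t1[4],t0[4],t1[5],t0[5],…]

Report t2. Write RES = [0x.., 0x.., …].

RES = [ 0x63  0x2d  0x47  0x20  0x47  0x47  0xcf  0x63 ]

→ t0 |b6|cf|e9|ad|2d|20|47|63|
→ t1 |ad|63|47|63|63|47|47|cf|
→ t2 |63|2d|47|20|47|47|cf|63|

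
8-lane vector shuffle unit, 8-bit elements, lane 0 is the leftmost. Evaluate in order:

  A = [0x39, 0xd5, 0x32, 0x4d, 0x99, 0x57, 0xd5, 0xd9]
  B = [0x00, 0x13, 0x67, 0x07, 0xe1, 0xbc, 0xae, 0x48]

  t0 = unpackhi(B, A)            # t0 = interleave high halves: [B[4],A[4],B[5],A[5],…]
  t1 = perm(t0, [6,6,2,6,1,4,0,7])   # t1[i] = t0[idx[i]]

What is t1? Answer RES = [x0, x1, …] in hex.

RES = [ 0x48  0x48  0xbc  0x48  0x99  0xae  0xe1  0xd9 ]

  t0: e1 99 bc 57 ae d5 48 d9
  t1: 48 48 bc 48 99 ae e1 d9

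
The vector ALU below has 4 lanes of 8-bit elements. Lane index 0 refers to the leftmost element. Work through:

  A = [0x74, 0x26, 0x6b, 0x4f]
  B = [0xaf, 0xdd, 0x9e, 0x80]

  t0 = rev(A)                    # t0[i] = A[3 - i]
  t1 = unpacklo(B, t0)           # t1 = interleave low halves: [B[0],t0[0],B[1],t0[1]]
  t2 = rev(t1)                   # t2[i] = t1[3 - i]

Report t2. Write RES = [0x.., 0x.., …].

  t0: 4f 6b 26 74
  t1: af 4f dd 6b
  t2: 6b dd 4f af

RES = [ 0x6b  0xdd  0x4f  0xaf ]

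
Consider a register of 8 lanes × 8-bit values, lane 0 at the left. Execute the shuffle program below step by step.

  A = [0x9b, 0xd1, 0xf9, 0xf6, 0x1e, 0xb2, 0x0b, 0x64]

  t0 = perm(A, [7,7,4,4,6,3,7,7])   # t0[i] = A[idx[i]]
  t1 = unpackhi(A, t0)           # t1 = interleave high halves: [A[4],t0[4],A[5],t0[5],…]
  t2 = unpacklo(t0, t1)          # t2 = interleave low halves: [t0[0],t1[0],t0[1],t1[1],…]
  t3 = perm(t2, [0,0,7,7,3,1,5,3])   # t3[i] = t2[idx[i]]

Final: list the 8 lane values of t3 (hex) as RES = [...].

RES = [ 0x64  0x64  0xf6  0xf6  0x0b  0x1e  0xb2  0x0b ]

t0 = [0x64, 0x64, 0x1e, 0x1e, 0x0b, 0xf6, 0x64, 0x64]
t1 = [0x1e, 0x0b, 0xb2, 0xf6, 0x0b, 0x64, 0x64, 0x64]
t2 = [0x64, 0x1e, 0x64, 0x0b, 0x1e, 0xb2, 0x1e, 0xf6]
t3 = [0x64, 0x64, 0xf6, 0xf6, 0x0b, 0x1e, 0xb2, 0x0b]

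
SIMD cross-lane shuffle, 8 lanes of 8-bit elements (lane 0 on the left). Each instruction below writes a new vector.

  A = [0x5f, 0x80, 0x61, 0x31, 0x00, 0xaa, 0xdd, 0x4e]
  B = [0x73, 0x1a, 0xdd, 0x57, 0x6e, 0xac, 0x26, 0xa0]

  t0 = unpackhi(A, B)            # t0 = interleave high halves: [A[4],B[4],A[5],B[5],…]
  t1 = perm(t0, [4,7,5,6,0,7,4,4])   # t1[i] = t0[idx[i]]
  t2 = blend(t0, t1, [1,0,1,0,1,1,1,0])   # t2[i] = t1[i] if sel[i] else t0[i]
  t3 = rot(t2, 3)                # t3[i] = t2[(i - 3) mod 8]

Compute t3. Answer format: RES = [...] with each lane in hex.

RES = [0xa0, 0xdd, 0xa0, 0xdd, 0x6e, 0x26, 0xac, 0x00]

  t0: 00 6e aa ac dd 26 4e a0
  t1: dd a0 26 4e 00 a0 dd dd
  t2: dd 6e 26 ac 00 a0 dd a0
  t3: a0 dd a0 dd 6e 26 ac 00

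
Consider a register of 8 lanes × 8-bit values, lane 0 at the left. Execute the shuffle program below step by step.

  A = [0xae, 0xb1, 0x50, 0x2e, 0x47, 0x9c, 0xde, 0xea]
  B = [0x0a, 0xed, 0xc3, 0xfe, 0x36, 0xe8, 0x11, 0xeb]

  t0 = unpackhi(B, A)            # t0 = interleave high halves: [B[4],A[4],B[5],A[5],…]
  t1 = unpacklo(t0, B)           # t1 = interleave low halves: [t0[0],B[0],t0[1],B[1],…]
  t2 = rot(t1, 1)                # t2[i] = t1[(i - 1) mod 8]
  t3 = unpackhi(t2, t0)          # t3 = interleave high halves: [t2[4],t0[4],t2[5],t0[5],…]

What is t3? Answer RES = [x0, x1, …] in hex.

  t0: 36 47 e8 9c 11 de eb ea
  t1: 36 0a 47 ed e8 c3 9c fe
  t2: fe 36 0a 47 ed e8 c3 9c
  t3: ed 11 e8 de c3 eb 9c ea

RES = [ 0xed  0x11  0xe8  0xde  0xc3  0xeb  0x9c  0xea ]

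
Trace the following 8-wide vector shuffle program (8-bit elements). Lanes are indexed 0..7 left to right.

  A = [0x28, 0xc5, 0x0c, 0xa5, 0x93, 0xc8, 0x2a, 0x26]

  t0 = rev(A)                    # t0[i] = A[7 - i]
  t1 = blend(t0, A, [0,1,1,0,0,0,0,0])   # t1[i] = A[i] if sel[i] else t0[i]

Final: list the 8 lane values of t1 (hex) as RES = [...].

→ t0 |26|2a|c8|93|a5|0c|c5|28|
→ t1 |26|c5|0c|93|a5|0c|c5|28|

RES = [ 0x26  0xc5  0x0c  0x93  0xa5  0x0c  0xc5  0x28 ]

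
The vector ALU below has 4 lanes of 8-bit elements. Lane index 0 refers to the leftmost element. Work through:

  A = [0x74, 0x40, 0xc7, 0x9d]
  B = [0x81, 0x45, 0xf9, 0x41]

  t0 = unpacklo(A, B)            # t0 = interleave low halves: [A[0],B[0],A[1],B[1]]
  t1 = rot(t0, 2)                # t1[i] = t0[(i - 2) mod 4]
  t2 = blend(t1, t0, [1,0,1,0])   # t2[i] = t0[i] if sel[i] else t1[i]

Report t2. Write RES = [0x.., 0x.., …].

t0 = [0x74, 0x81, 0x40, 0x45]
t1 = [0x40, 0x45, 0x74, 0x81]
t2 = [0x74, 0x45, 0x40, 0x81]

RES = [ 0x74  0x45  0x40  0x81 ]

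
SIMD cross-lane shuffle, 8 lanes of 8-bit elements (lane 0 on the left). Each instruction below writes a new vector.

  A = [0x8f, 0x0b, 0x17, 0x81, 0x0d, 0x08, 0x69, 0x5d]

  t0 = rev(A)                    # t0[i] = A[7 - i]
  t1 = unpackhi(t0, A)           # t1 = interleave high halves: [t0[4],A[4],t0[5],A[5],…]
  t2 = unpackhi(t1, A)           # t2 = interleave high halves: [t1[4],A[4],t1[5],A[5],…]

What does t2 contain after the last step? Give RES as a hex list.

  t0: 5d 69 08 0d 81 17 0b 8f
  t1: 81 0d 17 08 0b 69 8f 5d
  t2: 0b 0d 69 08 8f 69 5d 5d

RES = [ 0x0b  0x0d  0x69  0x08  0x8f  0x69  0x5d  0x5d ]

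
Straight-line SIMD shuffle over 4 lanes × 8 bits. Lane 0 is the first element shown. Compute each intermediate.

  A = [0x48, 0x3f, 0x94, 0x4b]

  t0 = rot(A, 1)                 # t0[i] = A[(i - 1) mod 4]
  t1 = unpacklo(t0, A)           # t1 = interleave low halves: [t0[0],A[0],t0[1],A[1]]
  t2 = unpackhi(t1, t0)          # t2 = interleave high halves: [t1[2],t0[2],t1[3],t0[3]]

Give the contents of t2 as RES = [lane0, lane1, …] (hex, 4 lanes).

RES = [0x48, 0x3f, 0x3f, 0x94]

t0 = [0x4b, 0x48, 0x3f, 0x94]
t1 = [0x4b, 0x48, 0x48, 0x3f]
t2 = [0x48, 0x3f, 0x3f, 0x94]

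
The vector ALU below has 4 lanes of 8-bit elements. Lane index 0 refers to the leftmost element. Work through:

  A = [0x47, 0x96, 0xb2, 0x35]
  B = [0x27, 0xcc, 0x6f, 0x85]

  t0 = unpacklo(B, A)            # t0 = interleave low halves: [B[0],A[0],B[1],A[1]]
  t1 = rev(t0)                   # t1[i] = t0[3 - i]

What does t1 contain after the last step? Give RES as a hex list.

t0 = [0x27, 0x47, 0xcc, 0x96]
t1 = [0x96, 0xcc, 0x47, 0x27]

RES = [0x96, 0xcc, 0x47, 0x27]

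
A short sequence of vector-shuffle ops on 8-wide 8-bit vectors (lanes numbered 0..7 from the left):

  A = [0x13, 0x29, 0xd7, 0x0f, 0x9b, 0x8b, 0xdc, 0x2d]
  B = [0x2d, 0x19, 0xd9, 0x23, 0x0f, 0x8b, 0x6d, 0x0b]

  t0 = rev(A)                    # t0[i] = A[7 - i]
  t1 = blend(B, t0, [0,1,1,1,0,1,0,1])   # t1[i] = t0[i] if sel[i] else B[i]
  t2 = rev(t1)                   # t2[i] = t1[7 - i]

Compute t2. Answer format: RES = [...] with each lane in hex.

→ t0 |2d|dc|8b|9b|0f|d7|29|13|
→ t1 |2d|dc|8b|9b|0f|d7|6d|13|
→ t2 |13|6d|d7|0f|9b|8b|dc|2d|

RES = [0x13, 0x6d, 0xd7, 0x0f, 0x9b, 0x8b, 0xdc, 0x2d]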